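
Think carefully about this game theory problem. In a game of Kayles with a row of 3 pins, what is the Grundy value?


Kayles: a move removes 1 or 2 adjacent pins from a contiguous row.
Removing pins from a row of k leaves two independent rows (a, b) with a + b = k - 1 (one pin) or a + b = k - 2 (two pins); an end removal gives a = 0.
By Sprague-Grundy, G(k) = mex{ G(a) XOR G(b) } over all these splits. G(0) = 0.
G(1): splits (0,0):0^0=0 -> mex({0}) = 1
G(2): splits (0,1):0^1=1 (0,0):0^0=0 -> mex({0, 1}) = 2
G(3): splits (0,2):0^2=2 (1,1):1^1=0 (0,1):0^1=1 -> mex({0, 1, 2}) = 3
Therefore G(3) = 3.

3


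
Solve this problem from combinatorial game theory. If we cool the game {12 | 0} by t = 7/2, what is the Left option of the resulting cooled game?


Original game: {12 | 0} (a switch {a | b} with a > b).
Cooling by t (for t below the temperature (a - b)/2 = 6) taxes each move by t: {a | b} cooled by t is {a - t | b + t}.
Cooling amount: t = 7/2
Cooled Left option: 12 - 7/2 = 17/2
Cooled Right option: 0 + 7/2 = 7/2
Cooled game: {17/2 | 7/2}
Left option = 17/2

17/2


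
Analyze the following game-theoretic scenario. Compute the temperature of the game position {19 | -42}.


The game is {19 | -42}, a switch {a | b} with numbers a > b.
Cooling {a | b} by t gives {a - t | b + t}, which stops being hot when a - t = b + t, i.e. at t = (a - b)/2. So the temperature of a switch is (a - b)/2.
Temperature = (Left option - Right option) / 2
= (19 - (-42)) / 2
= 61 / 2
= 61/2

61/2


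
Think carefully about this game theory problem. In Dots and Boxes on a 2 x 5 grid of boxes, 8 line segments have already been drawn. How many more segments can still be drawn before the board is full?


Grid: 2 x 5 boxes, i.e. 3 rows and 6 columns of dots.
Horizontal edges: (rows + 1) * cols = 3 * 5 = 15
Vertical edges: rows * (cols + 1) = 2 * 6 = 12
Total edges: 15 + 12 = 27
Edges drawn: 8
Remaining: 27 - 8 = 19

19


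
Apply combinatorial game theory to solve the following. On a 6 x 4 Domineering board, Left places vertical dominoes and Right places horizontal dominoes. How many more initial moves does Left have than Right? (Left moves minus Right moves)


Board is 6 x 4 (rows x cols).
Left (vertical) placements: (rows-1) * cols = 5 * 4 = 20
Right (horizontal) placements: rows * (cols-1) = 6 * 3 = 18
Advantage = Left - Right = 20 - 18 = 2

2


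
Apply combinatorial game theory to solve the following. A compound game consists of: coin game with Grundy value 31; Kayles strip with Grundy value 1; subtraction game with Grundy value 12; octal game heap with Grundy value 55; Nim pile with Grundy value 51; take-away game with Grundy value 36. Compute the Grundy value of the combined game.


By the Sprague-Grundy theorem, the Grundy value of a sum of games is the XOR of individual Grundy values.
coin game: Grundy value = 31. Running XOR: 0 XOR 31 = 31
Kayles strip: Grundy value = 1. Running XOR: 31 XOR 1 = 30
subtraction game: Grundy value = 12. Running XOR: 30 XOR 12 = 18
octal game heap: Grundy value = 55. Running XOR: 18 XOR 55 = 37
Nim pile: Grundy value = 51. Running XOR: 37 XOR 51 = 22
take-away game: Grundy value = 36. Running XOR: 22 XOR 36 = 50
The combined Grundy value is 50.

50


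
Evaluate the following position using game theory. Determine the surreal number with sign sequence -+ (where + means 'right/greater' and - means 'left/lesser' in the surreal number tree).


Sign expansion: -+
Rule: track bounds (lo, hi), initially (-inf, +inf). On '+', the current value becomes lo and we move to the simplest number in (value, hi): value + 1 if hi = +inf, otherwise the midpoint (value + hi)/2. On '-', the current value becomes hi and we move to value - 1 if lo = -inf, otherwise the midpoint (lo + value)/2.
Start at 0.
Step 1: sign = -, move left. Bounds: (-inf, 0). Value = -1
Step 2: sign = +, move right. Bounds: (-1, 0). Value = -1/2
The surreal number with sign expansion -+ is -1/2.

-1/2


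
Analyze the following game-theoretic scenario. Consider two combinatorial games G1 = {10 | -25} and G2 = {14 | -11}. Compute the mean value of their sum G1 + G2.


G1 = {10 | -25}, G2 = {14 | -11}
Each is a switch {a | b} with numbers a > b; its mean value is (a + b)/2, and mean value is additive over game sums: m(G1 + G2) = m(G1) + m(G2).
Mean of G1 = (10 + (-25))/2 = -15/2 = -15/2
Mean of G2 = (14 + (-11))/2 = 3/2 = 3/2
Mean of G1 + G2 = -15/2 + 3/2 = -6

-6


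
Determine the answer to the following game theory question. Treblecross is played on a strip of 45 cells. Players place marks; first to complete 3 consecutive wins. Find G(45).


Treblecross: place X on empty cells; 3-in-a-row wins.
Playing within two cells of an existing X lets the opponent win at once, so sensible play treats the cells i-2..i+2 around each X as dead. The player left with no safe cell loses, so this is a normal-play take-away game on strips of safe cells.
Placing X at cell i (0-indexed) of a strip of k safe cells leaves independent strips of sizes max(0, i-2) and max(0, k-i-3). Hence G(k) = mex{ G(max(0,i-2)) XOR G(max(0,k-i-3)) : 0 <= i < k }, with G(0) = 0.
G(1): splits (0,0):0^0=0 -> mex({0}) = 1
G(2): splits (0,0):0^0=0 -> mex({0}) = 1
G(3): splits (0,0):0^0=0 -> mex({0}) = 1
G(4): splits (0,1):0^1=1 (0,0):0^0=0 -> mex({0, 1}) = 2
G(5): splits (0,2):0^1=1 (0,1):0^1=1 (0,0):0^0=0 -> mex({0, 1}) = 2
G(6) = mex({1}) = 0
G(7) = mex({0, 1, 2}) = 3
G(8) = mex({0, 1, 2}) = 3
G(9) = mex({0, 2}) = 1
G(10) = mex({0, 2, 3}) = 1
G(11) = mex({0, 3}) = 1
G(12) = mex({1, 3}) = 0
G(13) = mex({0, 1, 2, 3}) = 4
G(14) = mex({0, 1, 2}) = 3
G(15) = mex({0, 1, 2}) = 3
G(16) = mex({0, 1, 2, 4}) = 3
G(17) = mex({0, 1, 3, 4}) = 2
G(18) = mex({0, 1, 3, 4}) = 2
G(19) = mex({0, 1, 3, 5}) = 2
G(20) = mex({0, 1, 2, 3, 5}) = 4
G(21) = mex({0, 1, 2, 3, 5}) = 4
G(22) = mex({1, 2, 6}) = 0
G(23) = mex({0, 1, 2, 3, 4, 6}) = 5
G(24) = mex({0, 1, 2, 3, 4}) = 5
G(25) = mex({0, 1, 3, 4, 7}) = 2
G(26) = mex({0, 1, 3, 4, 5, 7}) = 2
G(27) = mex({0, 1, 3, 5}) = 2
G(28) = mex({0, 1, 2, 5}) = 3
G(29) = mex({0, 1, 2, 4, 5, 6}) = 3
G(30) = mex({1, 2, 4, 6}) = 0
G(31) = mex({0, 1, 2, 3, 4, 6}) = 5
G(32) = mex({1, 2, 3, 4, 7}) = 0
G(33) = mex({0, 3, 7}) = 1
G(34) = mex({0, 2, 3, 5, 7}) = 1
G(35) = mex({0, 2, 3, 5, 6}) = 1
G(36) = mex({0, 1, 2, 5, 6}) = 3
G(37) = mex({0, 1, 2, 4, 5, 6}) = 3
G(38) = mex({0, 1, 2, 4}) = 3
G(39) = mex({0, 1, 2, 3, 4, 7}) = 5
G(40) = mex({0, 1, 2, 3, 4, 5, 7}) = 6
G(41) = mex({0, 1, 2, 3, 5, 7}) = 4
G(42) = mex({0, 1, 2, 3, 5, 6, 7}) = 4
G(43) = mex({0, 2, 3, 5, 6}) = 1
G(44) = mex({1, 2, 3, 4, 5, 6}) = 0
G(45) = mex({0, 1, 2, 3, 4, 6, 7}) = 5
Therefore G(45) = 5.

5


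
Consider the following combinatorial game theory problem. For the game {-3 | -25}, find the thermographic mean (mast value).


Game = {-3 | -25}, a switch {a | b} with numbers a > b.
Its thermograph has left wall a - t and right wall b + t, which meet at t = (a - b)/2, where both equal (a + b)/2. So the mast (mean value) is at (a + b)/2.
Mean = (-3 + (-25))/2 = -28/2 = -14

-14


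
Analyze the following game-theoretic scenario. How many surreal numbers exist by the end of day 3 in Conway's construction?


Day 0: {|} = 0 is born. Count = 1.
Day n: the number of surreal numbers born by day n is 2^(n+1) - 1.
By day 0: 2^1 - 1 = 1
By day 1: 2^2 - 1 = 3
By day 2: 2^3 - 1 = 7
By day 3: 2^4 - 1 = 15
By day 3: 15 surreal numbers.

15


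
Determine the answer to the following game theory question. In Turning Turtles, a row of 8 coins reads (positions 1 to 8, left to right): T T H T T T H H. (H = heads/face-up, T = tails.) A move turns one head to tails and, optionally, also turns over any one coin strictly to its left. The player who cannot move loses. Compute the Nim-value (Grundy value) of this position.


Coins: T T H T T T H H
Key fact: a single head at position k behaves exactly like a Nim heap of size k (turning it to T and optionally flipping a coin at j < k corresponds to moving the heap from k to j, or to 0), and heads combine as a disjunctive sum (two heads at the same place would cancel, matching j XOR j = 0). So the Nim-value is the XOR of the 1-indexed positions of the heads.
Face-up positions (1-indexed): [3, 7, 8]
XOR 0 with 3: 0 XOR 3 = 3
XOR 3 with 7: 3 XOR 7 = 4
XOR 4 with 8: 4 XOR 8 = 12
Nim-value = 12

12


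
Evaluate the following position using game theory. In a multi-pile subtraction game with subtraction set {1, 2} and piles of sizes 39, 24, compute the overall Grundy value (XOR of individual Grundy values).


Subtraction set: {1, 2}
For this subtraction set, G(n) = n mod 3 (period = max + 1 = 3).
Pile 1 (size 39): G(39) = 39 mod 3 = 0
Pile 2 (size 24): G(24) = 24 mod 3 = 0
Total Grundy value = XOR of all: 0 XOR 0 = 0

0


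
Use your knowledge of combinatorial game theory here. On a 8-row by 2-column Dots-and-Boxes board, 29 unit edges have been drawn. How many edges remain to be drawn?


Grid: 8 x 2 boxes, i.e. 9 rows and 3 columns of dots.
Horizontal edges: (rows + 1) * cols = 9 * 2 = 18
Vertical edges: rows * (cols + 1) = 8 * 3 = 24
Total edges: 18 + 24 = 42
Edges drawn: 29
Remaining: 42 - 29 = 13

13


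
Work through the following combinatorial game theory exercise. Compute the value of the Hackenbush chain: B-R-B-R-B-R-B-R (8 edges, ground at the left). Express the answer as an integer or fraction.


Edges (from ground): B-R-B-R-B-R-B-R
By Berlekamp's sign-expansion rule, a Blue-Red Hackenbush stalk has the value of the surreal number whose sign sequence is the edge sequence with B -> + and R -> -.
Sign sequence: +-+-+-+-
Trace the sign expansion in the surreal number tree, starting from 0:
Edge 1: B (sign +) -> bounds (0, +inf), value = 1
Edge 2: R (sign -) -> bounds (0, 1), value = 1/2
Edge 3: B (sign +) -> bounds (1/2, 1), value = 3/4
Edge 4: R (sign -) -> bounds (1/2, 3/4), value = 5/8
Edge 5: B (sign +) -> bounds (5/8, 3/4), value = 11/16
Edge 6: R (sign -) -> bounds (5/8, 11/16), value = 21/32
Edge 7: B (sign +) -> bounds (21/32, 11/16), value = 43/64
Edge 8: R (sign -) -> bounds (21/32, 43/64), value = 85/128
Game value = 85/128

85/128


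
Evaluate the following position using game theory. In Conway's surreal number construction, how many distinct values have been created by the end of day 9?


Day 0: {|} = 0 is born. Count = 1.
Day n: the number of surreal numbers born by day n is 2^(n+1) - 1.
By day 0: 2^1 - 1 = 1
By day 1: 2^2 - 1 = 3
By day 2: 2^3 - 1 = 7
By day 3: 2^4 - 1 = 15
By day 4: 2^5 - 1 = 31
By day 5: 2^6 - 1 = 63
By day 6: 2^7 - 1 = 127
By day 7: 2^8 - 1 = 255
By day 8: 2^9 - 1 = 511
By day 9: 2^10 - 1 = 1023
By day 9: 1023 surreal numbers.

1023


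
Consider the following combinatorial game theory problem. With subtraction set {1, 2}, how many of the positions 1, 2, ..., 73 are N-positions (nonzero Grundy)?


Subtraction set S = {1, 2}, so G(n) = n mod 3.
G(n) = 0 when n is a multiple of 3.
Multiples of 3 in [1, 73]: 24
N-positions (nonzero Grundy) = 73 - 24 = 49

49


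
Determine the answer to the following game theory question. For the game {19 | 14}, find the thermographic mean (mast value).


Game = {19 | 14}, a switch {a | b} with numbers a > b.
Its thermograph has left wall a - t and right wall b + t, which meet at t = (a - b)/2, where both equal (a + b)/2. So the mast (mean value) is at (a + b)/2.
Mean = (19 + (14))/2 = 33/2 = 33/2

33/2


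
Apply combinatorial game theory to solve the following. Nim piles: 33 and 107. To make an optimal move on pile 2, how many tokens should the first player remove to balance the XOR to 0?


Piles: 33 and 107
Current XOR: 33 XOR 107 = 74 (non-zero, so this is an N-position).
To make the XOR zero, we need to find a move that balances the piles.
For pile 2 (size 107): target = 107 XOR 74 = 33
We reduce pile 2 from 107 to 33.
Tokens removed: 107 - 33 = 74
Verification: 33 XOR 33 = 0

74


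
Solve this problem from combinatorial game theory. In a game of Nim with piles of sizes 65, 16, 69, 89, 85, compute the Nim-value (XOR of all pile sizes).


We need the XOR (exclusive or) of all pile sizes.
After XOR-ing pile 1 (size 65): 0 XOR 65 = 65
After XOR-ing pile 2 (size 16): 65 XOR 16 = 81
After XOR-ing pile 3 (size 69): 81 XOR 69 = 20
After XOR-ing pile 4 (size 89): 20 XOR 89 = 77
After XOR-ing pile 5 (size 85): 77 XOR 85 = 24
The Nim-value of this position is 24.

24


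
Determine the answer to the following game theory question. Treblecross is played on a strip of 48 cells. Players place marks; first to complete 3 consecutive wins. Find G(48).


Treblecross: place X on empty cells; 3-in-a-row wins.
Playing within two cells of an existing X lets the opponent win at once, so sensible play treats the cells i-2..i+2 around each X as dead. The player left with no safe cell loses, so this is a normal-play take-away game on strips of safe cells.
Placing X at cell i (0-indexed) of a strip of k safe cells leaves independent strips of sizes max(0, i-2) and max(0, k-i-3). Hence G(k) = mex{ G(max(0,i-2)) XOR G(max(0,k-i-3)) : 0 <= i < k }, with G(0) = 0.
G(1): splits (0,0):0^0=0 -> mex({0}) = 1
G(2): splits (0,0):0^0=0 -> mex({0}) = 1
G(3): splits (0,0):0^0=0 -> mex({0}) = 1
G(4): splits (0,1):0^1=1 (0,0):0^0=0 -> mex({0, 1}) = 2
G(5): splits (0,2):0^1=1 (0,1):0^1=1 (0,0):0^0=0 -> mex({0, 1}) = 2
G(6) = mex({1}) = 0
G(7) = mex({0, 1, 2}) = 3
G(8) = mex({0, 1, 2}) = 3
G(9) = mex({0, 2}) = 1
G(10) = mex({0, 2, 3}) = 1
G(11) = mex({0, 3}) = 1
G(12) = mex({1, 3}) = 0
G(13) = mex({0, 1, 2, 3}) = 4
G(14) = mex({0, 1, 2}) = 3
G(15) = mex({0, 1, 2}) = 3
G(16) = mex({0, 1, 2, 4}) = 3
G(17) = mex({0, 1, 3, 4}) = 2
G(18) = mex({0, 1, 3, 4}) = 2
G(19) = mex({0, 1, 3, 5}) = 2
G(20) = mex({0, 1, 2, 3, 5}) = 4
G(21) = mex({0, 1, 2, 3, 5}) = 4
G(22) = mex({1, 2, 6}) = 0
G(23) = mex({0, 1, 2, 3, 4, 6}) = 5
G(24) = mex({0, 1, 2, 3, 4}) = 5
G(25) = mex({0, 1, 3, 4, 7}) = 2
G(26) = mex({0, 1, 3, 4, 5, 7}) = 2
G(27) = mex({0, 1, 3, 5}) = 2
G(28) = mex({0, 1, 2, 5}) = 3
G(29) = mex({0, 1, 2, 4, 5, 6}) = 3
G(30) = mex({1, 2, 4, 6}) = 0
G(31) = mex({0, 1, 2, 3, 4, 6}) = 5
G(32) = mex({1, 2, 3, 4, 7}) = 0
G(33) = mex({0, 3, 7}) = 1
G(34) = mex({0, 2, 3, 5, 7}) = 1
G(35) = mex({0, 2, 3, 5, 6}) = 1
G(36) = mex({0, 1, 2, 5, 6}) = 3
G(37) = mex({0, 1, 2, 4, 5, 6}) = 3
G(38) = mex({0, 1, 2, 4}) = 3
G(39) = mex({0, 1, 2, 3, 4, 7}) = 5
G(40) = mex({0, 1, 2, 3, 4, 5, 7}) = 6
G(41) = mex({0, 1, 2, 3, 5, 7}) = 4
G(42) = mex({0, 1, 2, 3, 5, 6, 7}) = 4
G(43) = mex({0, 2, 3, 5, 6}) = 1
G(44) = mex({1, 2, 3, 4, 5, 6}) = 0
G(45) = mex({0, 1, 2, 3, 4, 6, 7}) = 5
G(46) = mex({0, 1, 2, 3, 4, 7}) = 5
G(47) = mex({0, 1, 2, 3, 4, 5, 7}) = 6
G(48) = mex({0, 1, 2, 3, 4, 5, 7}) = 6
Therefore G(48) = 6.

6


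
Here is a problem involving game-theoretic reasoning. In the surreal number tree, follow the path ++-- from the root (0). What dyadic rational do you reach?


Sign expansion: ++--
Rule: track bounds (lo, hi), initially (-inf, +inf). On '+', the current value becomes lo and we move to the simplest number in (value, hi): value + 1 if hi = +inf, otherwise the midpoint (value + hi)/2. On '-', the current value becomes hi and we move to value - 1 if lo = -inf, otherwise the midpoint (lo + value)/2.
Start at 0.
Step 1: sign = +, move right. Bounds: (0, +inf). Value = 1
Step 2: sign = +, move right. Bounds: (1, +inf). Value = 2
Step 3: sign = -, move left. Bounds: (1, 2). Value = 3/2
Step 4: sign = -, move left. Bounds: (1, 3/2). Value = 5/4
The surreal number with sign expansion ++-- is 5/4.

5/4


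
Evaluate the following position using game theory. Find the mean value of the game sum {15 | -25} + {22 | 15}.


G1 = {15 | -25}, G2 = {22 | 15}
Each is a switch {a | b} with numbers a > b; its mean value is (a + b)/2, and mean value is additive over game sums: m(G1 + G2) = m(G1) + m(G2).
Mean of G1 = (15 + (-25))/2 = -10/2 = -5
Mean of G2 = (22 + (15))/2 = 37/2 = 37/2
Mean of G1 + G2 = -5 + 37/2 = 27/2

27/2


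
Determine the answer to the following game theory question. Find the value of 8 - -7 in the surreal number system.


x = 8, y = -7
x - y = 8 - -7 = 15

15


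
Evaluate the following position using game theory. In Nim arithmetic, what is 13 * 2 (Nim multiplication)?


Nim multiplication is bilinear over XOR: (u XOR v) * w = (u*w) XOR (v*w).
So we split each operand into its bit components and XOR the pairwise Nim products.
13 = 1 + 4 + 8 (as XOR of powers of 2).
2 = 2 (as XOR of powers of 2).
Using the standard Nim-product table on single bits:
  2*2 = 3,   2*4 = 8,   2*8 = 12,
  4*4 = 6,   4*8 = 11,  8*8 = 13,
and  1*x = x (identity), k*l = l*k (commutative).
Pairwise Nim products:
  1 * 2 = 2
  4 * 2 = 8
  8 * 2 = 12
XOR them: 2 XOR 8 XOR 12 = 6.
Result: 13 * 2 = 6 (in Nim).

6


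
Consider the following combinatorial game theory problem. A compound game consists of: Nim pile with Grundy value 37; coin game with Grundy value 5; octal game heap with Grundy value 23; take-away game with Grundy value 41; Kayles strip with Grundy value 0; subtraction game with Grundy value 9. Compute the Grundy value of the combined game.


By the Sprague-Grundy theorem, the Grundy value of a sum of games is the XOR of individual Grundy values.
Nim pile: Grundy value = 37. Running XOR: 0 XOR 37 = 37
coin game: Grundy value = 5. Running XOR: 37 XOR 5 = 32
octal game heap: Grundy value = 23. Running XOR: 32 XOR 23 = 55
take-away game: Grundy value = 41. Running XOR: 55 XOR 41 = 30
Kayles strip: Grundy value = 0. Running XOR: 30 XOR 0 = 30
subtraction game: Grundy value = 9. Running XOR: 30 XOR 9 = 23
The combined Grundy value is 23.

23


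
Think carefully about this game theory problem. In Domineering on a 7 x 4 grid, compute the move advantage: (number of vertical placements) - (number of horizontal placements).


Board is 7 x 4 (rows x cols).
Left (vertical) placements: (rows-1) * cols = 6 * 4 = 24
Right (horizontal) placements: rows * (cols-1) = 7 * 3 = 21
Advantage = Left - Right = 24 - 21 = 3

3


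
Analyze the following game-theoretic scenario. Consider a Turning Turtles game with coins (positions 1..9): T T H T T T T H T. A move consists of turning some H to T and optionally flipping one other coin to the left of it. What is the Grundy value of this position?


Coins: T T H T T T T H T
Key fact: a single head at position k behaves exactly like a Nim heap of size k (turning it to T and optionally flipping a coin at j < k corresponds to moving the heap from k to j, or to 0), and heads combine as a disjunctive sum (two heads at the same place would cancel, matching j XOR j = 0). So the Nim-value is the XOR of the 1-indexed positions of the heads.
Face-up positions (1-indexed): [3, 8]
XOR 0 with 3: 0 XOR 3 = 3
XOR 3 with 8: 3 XOR 8 = 11
Nim-value = 11

11


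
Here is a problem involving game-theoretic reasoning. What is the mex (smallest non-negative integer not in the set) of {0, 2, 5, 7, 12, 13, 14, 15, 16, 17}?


Set = {0, 2, 5, 7, 12, 13, 14, 15, 16, 17}
0 is in the set.
1 is NOT in the set. This is the mex.
mex = 1

1


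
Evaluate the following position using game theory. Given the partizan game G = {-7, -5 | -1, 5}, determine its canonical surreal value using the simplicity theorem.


Left options: {-7, -5}, max = -5
Right options: {-1, 5}, min = -1
All options are numbers and max(Left) < min(Right), so by the simplicity theorem the value is the simplest (earliest-born) number strictly between -5 and -1.
Integers -4 through -2 all lie strictly between -5 and -1.
Among integers, the simplest (lowest birthday = smallest |n|; 0 is born on day 0, +-n on day n) is -2.
No non-integer in the interval can be simpler: if x is a non-integer in the interval, then floor(x) or ceil(x) also lies in the interval (the interval contains an integer), and both are proper prefixes of x's sign expansion, i.e. born earlier. So the game value is -2.
Game value = -2

-2


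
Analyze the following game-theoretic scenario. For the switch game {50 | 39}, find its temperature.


The game is {50 | 39}, a switch {a | b} with numbers a > b.
Cooling {a | b} by t gives {a - t | b + t}, which stops being hot when a - t = b + t, i.e. at t = (a - b)/2. So the temperature of a switch is (a - b)/2.
Temperature = (Left option - Right option) / 2
= (50 - (39)) / 2
= 11 / 2
= 11/2

11/2


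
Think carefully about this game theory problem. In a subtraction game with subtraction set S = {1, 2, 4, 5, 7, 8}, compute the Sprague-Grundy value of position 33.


The subtraction set is S = {1, 2, 4, 5, 7, 8}.
G(k) = mex{ G(k - s) : s in S, s <= k }. We compute iteratively: G(0) = 0.
G(1) = mex({0}) = 1
G(2) = mex({0, 1}) = 2
G(3) = mex({1, 2}) = 0
G(4) = mex({0, 2}) = 1
G(5) = mex({0, 1}) = 2
G(6) = mex({1, 2}) = 0
G(7) = mex({0, 2}) = 1
G(8) = mex({0, 1}) = 2
G(9) = mex({1, 2}) = 0
G(10) = mex({0, 2}) = 1
Observe that G(3)..G(10) = 0, 1, 2, 0, 1, 2, 0, 1 repeats G(0)..G(7) = 0, 1, 2, 0, 1, 2, 0, 1.
For k >= max(S) = 8, G(k) is determined by the previous 8 values G(k-8)..G(k-1); a window of 8 consecutive values has recurred shifted by 3, so by induction G(k + 3) = G(k) for all k >= 0: the sequence is periodic from the start with period 3.
One period: G(0..2) = 0, 1, 2.
33 mod 3 = 0, so G(33) = G(0) = 0.

0


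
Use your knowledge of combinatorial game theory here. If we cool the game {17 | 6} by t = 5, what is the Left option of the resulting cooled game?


Original game: {17 | 6} (a switch {a | b} with a > b).
Cooling by t (for t below the temperature (a - b)/2 = 11/2) taxes each move by t: {a | b} cooled by t is {a - t | b + t}.
Cooling amount: t = 5
Cooled Left option: 17 - 5 = 12
Cooled Right option: 6 + 5 = 11
Cooled game: {12 | 11}
Left option = 12

12


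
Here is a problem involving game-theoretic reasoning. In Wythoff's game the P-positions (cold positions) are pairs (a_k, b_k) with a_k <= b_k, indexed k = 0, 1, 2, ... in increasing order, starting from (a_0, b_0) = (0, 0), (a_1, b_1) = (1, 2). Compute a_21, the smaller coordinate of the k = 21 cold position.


By Wythoff's theorem, a_k = floor(k * phi) and b_k = floor(k * phi^2) = a_k + k, where phi = (1 + sqrt(5))/2 is the golden ratio.
phi = (1 + sqrt(5))/2 = 1.618034
k = 21
k * phi = 21 * 1.618034 = 33.978714
a_21 = floor(k * phi) = 33

33


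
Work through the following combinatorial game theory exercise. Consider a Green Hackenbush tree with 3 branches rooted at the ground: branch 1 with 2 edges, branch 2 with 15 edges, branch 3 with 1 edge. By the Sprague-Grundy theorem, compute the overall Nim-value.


The tree has 3 branches from the ground vertex.
In Green Hackenbush, the Nim-value of a simple path of length k is k.
Branch 1: length 2, Nim-value = 2
Branch 2: length 15, Nim-value = 15
Branch 3: length 1, Nim-value = 1
Total Nim-value = XOR of all branch values:
0 XOR 2 = 2
2 XOR 15 = 13
13 XOR 1 = 12
Nim-value of the tree = 12

12


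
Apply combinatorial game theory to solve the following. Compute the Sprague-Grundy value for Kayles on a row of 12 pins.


Kayles: a move removes 1 or 2 adjacent pins from a contiguous row.
Removing pins from a row of k leaves two independent rows (a, b) with a + b = k - 1 (one pin) or a + b = k - 2 (two pins); an end removal gives a = 0.
By Sprague-Grundy, G(k) = mex{ G(a) XOR G(b) } over all these splits. G(0) = 0.
G(1): splits (0,0):0^0=0 -> mex({0}) = 1
G(2): splits (0,1):0^1=1 (0,0):0^0=0 -> mex({0, 1}) = 2
G(3): splits (0,2):0^2=2 (1,1):1^1=0 (0,1):0^1=1 -> mex({0, 1, 2}) = 3
G(4): splits (0,3):0^3=3 (1,2):1^2=3 (0,2):0^2=2 (1,1):1^1=0 -> mex({0, 2, 3}) = 1
G(5): splits (0,4):0^1=1 (1,3):1^3=2 (2,2):2^2=0 (0,3):0^3=3 (1,2):1^2=3 -> mex({0, 1, 2, 3}) = 4
G(6) = mex({0, 1, 2, 4}) = 3
G(7) = mex({0, 1, 3, 4, 5}) = 2
G(8) = mex({0, 2, 3, 5, 6}) = 1
G(9) = mex({0, 1, 2, 3, 6, 7}) = 4
G(10) = mex({0, 1, 3, 4, 5, 7}) = 2
G(11) = mex({0, 1, 2, 3, 4, 5}) = 6
G(12) = mex({0, 1, 2, 3, 5, 6, 7}) = 4
Therefore G(12) = 4.

4


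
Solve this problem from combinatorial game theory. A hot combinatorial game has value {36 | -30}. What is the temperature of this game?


The game is {36 | -30}, a switch {a | b} with numbers a > b.
Cooling {a | b} by t gives {a - t | b + t}, which stops being hot when a - t = b + t, i.e. at t = (a - b)/2. So the temperature of a switch is (a - b)/2.
Temperature = (Left option - Right option) / 2
= (36 - (-30)) / 2
= 66 / 2
= 33

33


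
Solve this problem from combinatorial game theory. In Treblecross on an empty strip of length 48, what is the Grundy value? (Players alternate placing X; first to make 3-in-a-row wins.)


Treblecross: place X on empty cells; 3-in-a-row wins.
Playing within two cells of an existing X lets the opponent win at once, so sensible play treats the cells i-2..i+2 around each X as dead. The player left with no safe cell loses, so this is a normal-play take-away game on strips of safe cells.
Placing X at cell i (0-indexed) of a strip of k safe cells leaves independent strips of sizes max(0, i-2) and max(0, k-i-3). Hence G(k) = mex{ G(max(0,i-2)) XOR G(max(0,k-i-3)) : 0 <= i < k }, with G(0) = 0.
G(1): splits (0,0):0^0=0 -> mex({0}) = 1
G(2): splits (0,0):0^0=0 -> mex({0}) = 1
G(3): splits (0,0):0^0=0 -> mex({0}) = 1
G(4): splits (0,1):0^1=1 (0,0):0^0=0 -> mex({0, 1}) = 2
G(5): splits (0,2):0^1=1 (0,1):0^1=1 (0,0):0^0=0 -> mex({0, 1}) = 2
G(6) = mex({1}) = 0
G(7) = mex({0, 1, 2}) = 3
G(8) = mex({0, 1, 2}) = 3
G(9) = mex({0, 2}) = 1
G(10) = mex({0, 2, 3}) = 1
G(11) = mex({0, 3}) = 1
G(12) = mex({1, 3}) = 0
G(13) = mex({0, 1, 2, 3}) = 4
G(14) = mex({0, 1, 2}) = 3
G(15) = mex({0, 1, 2}) = 3
G(16) = mex({0, 1, 2, 4}) = 3
G(17) = mex({0, 1, 3, 4}) = 2
G(18) = mex({0, 1, 3, 4}) = 2
G(19) = mex({0, 1, 3, 5}) = 2
G(20) = mex({0, 1, 2, 3, 5}) = 4
G(21) = mex({0, 1, 2, 3, 5}) = 4
G(22) = mex({1, 2, 6}) = 0
G(23) = mex({0, 1, 2, 3, 4, 6}) = 5
G(24) = mex({0, 1, 2, 3, 4}) = 5
G(25) = mex({0, 1, 3, 4, 7}) = 2
G(26) = mex({0, 1, 3, 4, 5, 7}) = 2
G(27) = mex({0, 1, 3, 5}) = 2
G(28) = mex({0, 1, 2, 5}) = 3
G(29) = mex({0, 1, 2, 4, 5, 6}) = 3
G(30) = mex({1, 2, 4, 6}) = 0
G(31) = mex({0, 1, 2, 3, 4, 6}) = 5
G(32) = mex({1, 2, 3, 4, 7}) = 0
G(33) = mex({0, 3, 7}) = 1
G(34) = mex({0, 2, 3, 5, 7}) = 1
G(35) = mex({0, 2, 3, 5, 6}) = 1
G(36) = mex({0, 1, 2, 5, 6}) = 3
G(37) = mex({0, 1, 2, 4, 5, 6}) = 3
G(38) = mex({0, 1, 2, 4}) = 3
G(39) = mex({0, 1, 2, 3, 4, 7}) = 5
G(40) = mex({0, 1, 2, 3, 4, 5, 7}) = 6
G(41) = mex({0, 1, 2, 3, 5, 7}) = 4
G(42) = mex({0, 1, 2, 3, 5, 6, 7}) = 4
G(43) = mex({0, 2, 3, 5, 6}) = 1
G(44) = mex({1, 2, 3, 4, 5, 6}) = 0
G(45) = mex({0, 1, 2, 3, 4, 6, 7}) = 5
G(46) = mex({0, 1, 2, 3, 4, 7}) = 5
G(47) = mex({0, 1, 2, 3, 4, 5, 7}) = 6
G(48) = mex({0, 1, 2, 3, 4, 5, 7}) = 6
Therefore G(48) = 6.

6


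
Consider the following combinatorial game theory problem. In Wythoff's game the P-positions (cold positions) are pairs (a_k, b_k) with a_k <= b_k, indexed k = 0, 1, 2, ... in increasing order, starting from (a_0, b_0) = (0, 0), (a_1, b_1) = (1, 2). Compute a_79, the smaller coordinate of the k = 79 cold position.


By Wythoff's theorem, a_k = floor(k * phi) and b_k = floor(k * phi^2) = a_k + k, where phi = (1 + sqrt(5))/2 is the golden ratio.
phi = (1 + sqrt(5))/2 = 1.618034
k = 79
k * phi = 79 * 1.618034 = 127.824685
a_79 = floor(k * phi) = 127

127


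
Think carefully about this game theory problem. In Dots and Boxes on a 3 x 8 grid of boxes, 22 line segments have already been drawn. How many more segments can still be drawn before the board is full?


Grid: 3 x 8 boxes, i.e. 4 rows and 9 columns of dots.
Horizontal edges: (rows + 1) * cols = 4 * 8 = 32
Vertical edges: rows * (cols + 1) = 3 * 9 = 27
Total edges: 32 + 27 = 59
Edges drawn: 22
Remaining: 59 - 22 = 37

37


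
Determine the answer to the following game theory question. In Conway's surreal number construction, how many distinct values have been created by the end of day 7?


Day 0: {|} = 0 is born. Count = 1.
Day n: the number of surreal numbers born by day n is 2^(n+1) - 1.
By day 0: 2^1 - 1 = 1
By day 1: 2^2 - 1 = 3
By day 2: 2^3 - 1 = 7
By day 3: 2^4 - 1 = 15
By day 4: 2^5 - 1 = 31
By day 5: 2^6 - 1 = 63
By day 6: 2^7 - 1 = 127
By day 7: 2^8 - 1 = 255
By day 7: 255 surreal numbers.

255


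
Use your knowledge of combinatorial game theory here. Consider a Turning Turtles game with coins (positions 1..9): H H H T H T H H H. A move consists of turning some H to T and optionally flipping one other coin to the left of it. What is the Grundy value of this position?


Coins: H H H T H T H H H
Key fact: a single head at position k behaves exactly like a Nim heap of size k (turning it to T and optionally flipping a coin at j < k corresponds to moving the heap from k to j, or to 0), and heads combine as a disjunctive sum (two heads at the same place would cancel, matching j XOR j = 0). So the Nim-value is the XOR of the 1-indexed positions of the heads.
Face-up positions (1-indexed): [1, 2, 3, 5, 7, 8, 9]
XOR 0 with 1: 0 XOR 1 = 1
XOR 1 with 2: 1 XOR 2 = 3
XOR 3 with 3: 3 XOR 3 = 0
XOR 0 with 5: 0 XOR 5 = 5
XOR 5 with 7: 5 XOR 7 = 2
XOR 2 with 8: 2 XOR 8 = 10
XOR 10 with 9: 10 XOR 9 = 3
Nim-value = 3

3


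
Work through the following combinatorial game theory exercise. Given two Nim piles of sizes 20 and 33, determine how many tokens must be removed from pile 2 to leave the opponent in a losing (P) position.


Piles: 20 and 33
Current XOR: 20 XOR 33 = 53 (non-zero, so this is an N-position).
To make the XOR zero, we need to find a move that balances the piles.
For pile 2 (size 33): target = 33 XOR 53 = 20
We reduce pile 2 from 33 to 20.
Tokens removed: 33 - 20 = 13
Verification: 20 XOR 20 = 0

13


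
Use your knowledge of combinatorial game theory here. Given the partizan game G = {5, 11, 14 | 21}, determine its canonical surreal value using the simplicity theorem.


Left options: {5, 11, 14}, max = 14
Right options: {21}, min = 21
All options are numbers and max(Left) < min(Right), so by the simplicity theorem the value is the simplest (earliest-born) number strictly between 14 and 21.
Integers 15 through 20 all lie strictly between 14 and 21.
Among integers, the simplest (lowest birthday = smallest |n|; 0 is born on day 0, +-n on day n) is 15.
No non-integer in the interval can be simpler: if x is a non-integer in the interval, then floor(x) or ceil(x) also lies in the interval (the interval contains an integer), and both are proper prefixes of x's sign expansion, i.e. born earlier. So the game value is 15.
Game value = 15

15


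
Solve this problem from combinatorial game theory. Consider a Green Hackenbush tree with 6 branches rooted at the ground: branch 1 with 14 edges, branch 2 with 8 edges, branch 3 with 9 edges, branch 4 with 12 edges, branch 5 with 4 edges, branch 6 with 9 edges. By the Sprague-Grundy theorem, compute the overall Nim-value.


The tree has 6 branches from the ground vertex.
In Green Hackenbush, the Nim-value of a simple path of length k is k.
Branch 1: length 14, Nim-value = 14
Branch 2: length 8, Nim-value = 8
Branch 3: length 9, Nim-value = 9
Branch 4: length 12, Nim-value = 12
Branch 5: length 4, Nim-value = 4
Branch 6: length 9, Nim-value = 9
Total Nim-value = XOR of all branch values:
0 XOR 14 = 14
14 XOR 8 = 6
6 XOR 9 = 15
15 XOR 12 = 3
3 XOR 4 = 7
7 XOR 9 = 14
Nim-value of the tree = 14

14


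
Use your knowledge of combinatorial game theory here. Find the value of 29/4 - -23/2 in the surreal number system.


x = 29/4, y = -23/2
Converting to common denominator: 4
x = 29/4, y = -46/4
x - y = 29/4 - -23/2 = 75/4

75/4


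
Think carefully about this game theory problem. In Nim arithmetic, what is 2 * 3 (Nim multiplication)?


Nim multiplication is bilinear over XOR: (u XOR v) * w = (u*w) XOR (v*w).
So we split each operand into its bit components and XOR the pairwise Nim products.
2 = 2 (as XOR of powers of 2).
3 = 1 + 2 (as XOR of powers of 2).
Using the standard Nim-product table on single bits:
  2*2 = 3,   2*4 = 8,   2*8 = 12,
  4*4 = 6,   4*8 = 11,  8*8 = 13,
and  1*x = x (identity), k*l = l*k (commutative).
Pairwise Nim products:
  2 * 1 = 2
  2 * 2 = 3
XOR them: 2 XOR 3 = 1.
Result: 2 * 3 = 1 (in Nim).

1


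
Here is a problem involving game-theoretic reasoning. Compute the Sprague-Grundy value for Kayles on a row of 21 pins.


Kayles: a move removes 1 or 2 adjacent pins from a contiguous row.
Removing pins from a row of k leaves two independent rows (a, b) with a + b = k - 1 (one pin) or a + b = k - 2 (two pins); an end removal gives a = 0.
By Sprague-Grundy, G(k) = mex{ G(a) XOR G(b) } over all these splits. G(0) = 0.
G(1): splits (0,0):0^0=0 -> mex({0}) = 1
G(2): splits (0,1):0^1=1 (0,0):0^0=0 -> mex({0, 1}) = 2
G(3): splits (0,2):0^2=2 (1,1):1^1=0 (0,1):0^1=1 -> mex({0, 1, 2}) = 3
G(4): splits (0,3):0^3=3 (1,2):1^2=3 (0,2):0^2=2 (1,1):1^1=0 -> mex({0, 2, 3}) = 1
G(5): splits (0,4):0^1=1 (1,3):1^3=2 (2,2):2^2=0 (0,3):0^3=3 (1,2):1^2=3 -> mex({0, 1, 2, 3}) = 4
G(6) = mex({0, 1, 2, 4}) = 3
G(7) = mex({0, 1, 3, 4, 5}) = 2
G(8) = mex({0, 2, 3, 5, 6}) = 1
G(9) = mex({0, 1, 2, 3, 6, 7}) = 4
G(10) = mex({0, 1, 3, 4, 5, 7}) = 2
G(11) = mex({0, 1, 2, 3, 4, 5}) = 6
G(12) = mex({0, 1, 2, 3, 5, 6, 7}) = 4
G(13) = mex({0, 2, 3, 4, 6, 7}) = 1
G(14) = mex({0, 1, 4, 5, 6, 7}) = 2
G(15) = mex({0, 1, 2, 3, 4, 5, 6}) = 7
G(16) = mex({0, 2, 3, 5, 6, 7}) = 1
G(17) = mex({0, 1, 2, 3, 5, 6, 7}) = 4
G(18) = mex({0, 1, 2, 4, 5, 6}) = 3
G(19) = mex({0, 1, 3, 4, 5, 7}) = 2
G(20) = mex({0, 2, 3, 4, 5, 6, 7}) = 1
G(21) = mex({0, 1, 2, 3, 5, 6, 7}) = 4
Therefore G(21) = 4.

4


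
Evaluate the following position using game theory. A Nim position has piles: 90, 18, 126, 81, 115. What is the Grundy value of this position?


We need the XOR (exclusive or) of all pile sizes.
After XOR-ing pile 1 (size 90): 0 XOR 90 = 90
After XOR-ing pile 2 (size 18): 90 XOR 18 = 72
After XOR-ing pile 3 (size 126): 72 XOR 126 = 54
After XOR-ing pile 4 (size 81): 54 XOR 81 = 103
After XOR-ing pile 5 (size 115): 103 XOR 115 = 20
The Nim-value of this position is 20.

20


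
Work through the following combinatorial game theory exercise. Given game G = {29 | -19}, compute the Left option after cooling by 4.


Original game: {29 | -19} (a switch {a | b} with a > b).
Cooling by t (for t below the temperature (a - b)/2 = 24) taxes each move by t: {a | b} cooled by t is {a - t | b + t}.
Cooling amount: t = 4
Cooled Left option: 29 - 4 = 25
Cooled Right option: -19 + 4 = -15
Cooled game: {25 | -15}
Left option = 25

25


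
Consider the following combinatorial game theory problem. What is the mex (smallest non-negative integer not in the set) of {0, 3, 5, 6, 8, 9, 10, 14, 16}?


Set = {0, 3, 5, 6, 8, 9, 10, 14, 16}
0 is in the set.
1 is NOT in the set. This is the mex.
mex = 1

1


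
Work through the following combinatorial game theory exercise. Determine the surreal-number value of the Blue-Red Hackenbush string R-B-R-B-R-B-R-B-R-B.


Edges (from ground): R-B-R-B-R-B-R-B-R-B
By Berlekamp's sign-expansion rule, a Blue-Red Hackenbush stalk has the value of the surreal number whose sign sequence is the edge sequence with B -> + and R -> -.
Sign sequence: -+-+-+-+-+
Trace the sign expansion in the surreal number tree, starting from 0:
Edge 1: R (sign -) -> bounds (-inf, 0), value = -1
Edge 2: B (sign +) -> bounds (-1, 0), value = -1/2
Edge 3: R (sign -) -> bounds (-1, -1/2), value = -3/4
Edge 4: B (sign +) -> bounds (-3/4, -1/2), value = -5/8
Edge 5: R (sign -) -> bounds (-3/4, -5/8), value = -11/16
Edge 6: B (sign +) -> bounds (-11/16, -5/8), value = -21/32
Edge 7: R (sign -) -> bounds (-11/16, -21/32), value = -43/64
Edge 8: B (sign +) -> bounds (-43/64, -21/32), value = -85/128
Edge 9: R (sign -) -> bounds (-43/64, -85/128), value = -171/256
Edge 10: B (sign +) -> bounds (-171/256, -85/128), value = -341/512
Game value = -341/512

-341/512


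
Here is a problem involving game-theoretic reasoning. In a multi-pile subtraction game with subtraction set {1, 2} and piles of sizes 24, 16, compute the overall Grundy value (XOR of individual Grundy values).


Subtraction set: {1, 2}
For this subtraction set, G(n) = n mod 3 (period = max + 1 = 3).
Pile 1 (size 24): G(24) = 24 mod 3 = 0
Pile 2 (size 16): G(16) = 16 mod 3 = 1
Total Grundy value = XOR of all: 0 XOR 1 = 1

1


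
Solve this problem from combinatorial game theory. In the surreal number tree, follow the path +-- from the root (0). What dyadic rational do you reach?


Sign expansion: +--
Rule: track bounds (lo, hi), initially (-inf, +inf). On '+', the current value becomes lo and we move to the simplest number in (value, hi): value + 1 if hi = +inf, otherwise the midpoint (value + hi)/2. On '-', the current value becomes hi and we move to value - 1 if lo = -inf, otherwise the midpoint (lo + value)/2.
Start at 0.
Step 1: sign = +, move right. Bounds: (0, +inf). Value = 1
Step 2: sign = -, move left. Bounds: (0, 1). Value = 1/2
Step 3: sign = -, move left. Bounds: (0, 1/2). Value = 1/4
The surreal number with sign expansion +-- is 1/4.

1/4


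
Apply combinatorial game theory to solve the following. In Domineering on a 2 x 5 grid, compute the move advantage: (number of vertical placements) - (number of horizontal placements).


Board is 2 x 5 (rows x cols).
Left (vertical) placements: (rows-1) * cols = 1 * 5 = 5
Right (horizontal) placements: rows * (cols-1) = 2 * 4 = 8
Advantage = Left - Right = 5 - 8 = -3

-3


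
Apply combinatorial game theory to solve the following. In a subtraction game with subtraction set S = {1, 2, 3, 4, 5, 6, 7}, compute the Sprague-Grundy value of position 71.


The subtraction set is S = {1, 2, 3, 4, 5, 6, 7}.
G(k) = mex{ G(k - s) : s in S, s <= k }. We compute iteratively: G(0) = 0.
G(1) = mex({0}) = 1
G(2) = mex({0, 1}) = 2
G(3) = mex({0, 1, 2}) = 3
G(4) = mex({0, 1, 2, 3}) = 4
G(5) = mex({0, 1, 2, 3, 4}) = 5
G(6) = mex({0, 1, 2, 3, 4, 5}) = 6
G(7) = mex({0, 1, 2, 3, 4, 5, 6}) = 7
G(8) = mex({1, 2, 3, 4, 5, 6, 7}) = 0
G(9) = mex({0, 2, 3, 4, 5, 6, 7}) = 1
G(10) = mex({0, 1, 3, 4, 5, 6, 7}) = 2
G(11) = mex({0, 1, 2, 4, 5, 6, 7}) = 3
G(12) = mex({0, 1, 2, 3, 5, 6, 7}) = 4
G(13) = mex({0, 1, 2, 3, 4, 6, 7}) = 5
G(14) = mex({0, 1, 2, 3, 4, 5, 7}) = 6
Observe that G(8)..G(14) = 0, 1, 2, 3, 4, 5, 6 repeats G(0)..G(6) = 0, 1, 2, 3, 4, 5, 6.
For k >= max(S) = 7, G(k) is determined by the previous 7 values G(k-7)..G(k-1); a window of 7 consecutive values has recurred shifted by 8, so by induction G(k + 8) = G(k) for all k >= 0: the sequence is periodic from the start with period 8.
One period: G(0..7) = 0, 1, 2, 3, 4, 5, 6, 7.
71 mod 8 = 7, so G(71) = G(7) = 7.

7


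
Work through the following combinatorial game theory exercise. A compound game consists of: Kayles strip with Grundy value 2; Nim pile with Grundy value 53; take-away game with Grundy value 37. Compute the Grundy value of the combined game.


By the Sprague-Grundy theorem, the Grundy value of a sum of games is the XOR of individual Grundy values.
Kayles strip: Grundy value = 2. Running XOR: 0 XOR 2 = 2
Nim pile: Grundy value = 53. Running XOR: 2 XOR 53 = 55
take-away game: Grundy value = 37. Running XOR: 55 XOR 37 = 18
The combined Grundy value is 18.

18


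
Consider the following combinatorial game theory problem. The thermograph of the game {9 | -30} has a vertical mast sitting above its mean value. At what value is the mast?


Game = {9 | -30}, a switch {a | b} with numbers a > b.
Its thermograph has left wall a - t and right wall b + t, which meet at t = (a - b)/2, where both equal (a + b)/2. So the mast (mean value) is at (a + b)/2.
Mean = (9 + (-30))/2 = -21/2 = -21/2

-21/2


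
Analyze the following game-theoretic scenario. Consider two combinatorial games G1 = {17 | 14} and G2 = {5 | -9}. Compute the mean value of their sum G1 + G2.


G1 = {17 | 14}, G2 = {5 | -9}
Each is a switch {a | b} with numbers a > b; its mean value is (a + b)/2, and mean value is additive over game sums: m(G1 + G2) = m(G1) + m(G2).
Mean of G1 = (17 + (14))/2 = 31/2 = 31/2
Mean of G2 = (5 + (-9))/2 = -4/2 = -2
Mean of G1 + G2 = 31/2 + -2 = 27/2

27/2


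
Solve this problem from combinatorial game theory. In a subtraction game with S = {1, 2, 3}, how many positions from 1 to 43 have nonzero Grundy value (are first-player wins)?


Subtraction set S = {1, 2, 3}, so G(n) = n mod 4.
G(n) = 0 when n is a multiple of 4.
Multiples of 4 in [1, 43]: 10
N-positions (nonzero Grundy) = 43 - 10 = 33

33


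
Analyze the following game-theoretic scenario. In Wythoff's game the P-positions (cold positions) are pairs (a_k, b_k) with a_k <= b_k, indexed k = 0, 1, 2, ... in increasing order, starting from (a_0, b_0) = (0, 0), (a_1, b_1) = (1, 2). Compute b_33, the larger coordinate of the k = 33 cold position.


By Wythoff's theorem, a_k = floor(k * phi) and b_k = floor(k * phi^2) = a_k + k, where phi = (1 + sqrt(5))/2 is the golden ratio.
phi = (1 + sqrt(5))/2 = 1.618034
phi^2 = phi + 1 = 2.618034
k = 33
k * phi^2 = 33 * 2.618034 = 86.395122
b_33 = floor(k * phi^2) = 86 (check: a_33 + k = 53 + 33 = 86)

86
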